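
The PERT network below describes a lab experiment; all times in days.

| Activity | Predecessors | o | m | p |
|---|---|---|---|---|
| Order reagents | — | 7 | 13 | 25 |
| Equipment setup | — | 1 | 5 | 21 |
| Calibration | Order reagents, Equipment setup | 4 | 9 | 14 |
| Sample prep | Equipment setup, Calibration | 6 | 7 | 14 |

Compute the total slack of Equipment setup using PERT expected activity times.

7 days

te_Order reagents = (7 + 4·13 + 25)/6 = 84/6 = 14
te_Equipment setup = (1 + 4·5 + 21)/6 = 42/6 = 7
te_Calibration = (4 + 4·9 + 14)/6 = 54/6 = 9
te_Sample prep = (6 + 4·7 + 14)/6 = 48/6 = 8

Forward pass:
ES_Order reagents = 0; EF_Order reagents = 14
ES_Equipment setup = 0; EF_Equipment setup = 7
ES_Calibration = max(EF_Order reagents=14, EF_Equipment setup=7) = 14; EF_Calibration = 14+9 = 23
ES_Sample prep = max(EF_Equipment setup=7, EF_Calibration=23) = 23; EF_Sample prep = 23+8 = 31
Expected project duration μ = 31 days. Critical path: Order reagents → Calibration → Sample prep.

Backward pass:
LF_Sample prep = 31; LS_Sample prep = 31−8 = 23
LF_Calibration = LS_Sample prep = 23; LS_Calibration = 23−9 = 14
LF_Equipment setup = min(LS_Calibration=14, LS_Sample prep=23) = 14; LS_Equipment setup = 14−7 = 7
LF_Order reagents = LS_Calibration = 14; LS_Order reagents = 14−14 = 0
Slack_Equipment setup = LS_Equipment setup − ES_Equipment setup = 7 − 0 = 7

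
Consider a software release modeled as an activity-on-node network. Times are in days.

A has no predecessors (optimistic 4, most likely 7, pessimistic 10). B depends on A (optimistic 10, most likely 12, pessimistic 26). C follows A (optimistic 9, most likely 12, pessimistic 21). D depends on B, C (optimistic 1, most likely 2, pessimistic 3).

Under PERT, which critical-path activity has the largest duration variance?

B

te_A = (4 + 4·7 + 10)/6 = 42/6 = 7; σ²_A = ((10−4)/6)² = 1.000
te_B = (10 + 4·12 + 26)/6 = 84/6 = 14; σ²_B = ((26−10)/6)² = 7.111
te_C = (9 + 4·12 + 21)/6 = 78/6 = 13; σ²_C = ((21−9)/6)² = 4.000
te_D = (1 + 4·2 + 3)/6 = 12/6 = 2; σ²_D = ((3−1)/6)² = 0.111

Forward pass:
ES_A = 0; EF_A = 7
ES_B = 7; EF_B = 7+14 = 21
ES_C = 7; EF_C = 7+13 = 20
ES_D = max(EF_B=21, EF_C=20) = 21; EF_D = 21+2 = 23
Expected project duration μ = 23 days. Critical path: A → B → D.

Variances on critical path: σ²_A=1.000, σ²_B=7.111, σ²_D=0.111.
Largest is σ²_B = 7.111.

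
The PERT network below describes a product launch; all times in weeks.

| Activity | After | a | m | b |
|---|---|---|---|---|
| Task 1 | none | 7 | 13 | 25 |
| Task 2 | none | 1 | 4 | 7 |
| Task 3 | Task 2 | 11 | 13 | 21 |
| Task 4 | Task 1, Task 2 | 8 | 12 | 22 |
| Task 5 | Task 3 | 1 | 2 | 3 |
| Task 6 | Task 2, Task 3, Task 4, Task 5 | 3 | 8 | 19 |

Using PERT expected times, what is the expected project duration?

36 weeks

te_Task 1 = (7 + 4·13 + 25)/6 = 84/6 = 14
te_Task 2 = (1 + 4·4 + 7)/6 = 24/6 = 4
te_Task 3 = (11 + 4·13 + 21)/6 = 84/6 = 14
te_Task 4 = (8 + 4·12 + 22)/6 = 78/6 = 13
te_Task 5 = (1 + 4·2 + 3)/6 = 12/6 = 2
te_Task 6 = (3 + 4·8 + 19)/6 = 54/6 = 9

Forward pass:
ES_Task 1 = 0; EF_Task 1 = 14
ES_Task 2 = 0; EF_Task 2 = 4
ES_Task 3 = 4; EF_Task 3 = 4+14 = 18
ES_Task 4 = max(EF_Task 1=14, EF_Task 2=4) = 14; EF_Task 4 = 14+13 = 27
ES_Task 5 = 18; EF_Task 5 = 18+2 = 20
ES_Task 6 = max(EF_Task 2=4, EF_Task 3=18, EF_Task 4=27, EF_Task 5=20) = 27; EF_Task 6 = 27+9 = 36
Expected project duration μ = 36 weeks. Critical path: Task 1 → Task 4 → Task 6.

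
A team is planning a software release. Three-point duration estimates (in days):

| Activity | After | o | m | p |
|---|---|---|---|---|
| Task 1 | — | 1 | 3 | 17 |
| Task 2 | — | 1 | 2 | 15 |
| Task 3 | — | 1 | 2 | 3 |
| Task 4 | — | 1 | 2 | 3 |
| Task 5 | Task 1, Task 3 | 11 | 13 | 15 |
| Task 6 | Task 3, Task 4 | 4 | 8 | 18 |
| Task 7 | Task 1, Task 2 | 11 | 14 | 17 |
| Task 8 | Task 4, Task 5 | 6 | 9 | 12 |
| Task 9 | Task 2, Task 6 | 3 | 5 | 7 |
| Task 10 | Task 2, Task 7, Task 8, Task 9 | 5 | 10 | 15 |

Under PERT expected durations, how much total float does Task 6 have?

11 days

te_Task 1 = (1 + 4·3 + 17)/6 = 30/6 = 5
te_Task 2 = (1 + 4·2 + 15)/6 = 24/6 = 4
te_Task 3 = (1 + 4·2 + 3)/6 = 12/6 = 2
te_Task 4 = (1 + 4·2 + 3)/6 = 12/6 = 2
te_Task 5 = (11 + 4·13 + 15)/6 = 78/6 = 13
te_Task 6 = (4 + 4·8 + 18)/6 = 54/6 = 9
te_Task 7 = (11 + 4·14 + 17)/6 = 84/6 = 14
te_Task 8 = (6 + 4·9 + 12)/6 = 54/6 = 9
te_Task 9 = (3 + 4·5 + 7)/6 = 30/6 = 5
te_Task 10 = (5 + 4·10 + 15)/6 = 60/6 = 10

Forward pass:
ES_Task 1 = 0; EF_Task 1 = 5
ES_Task 2 = 0; EF_Task 2 = 4
ES_Task 3 = 0; EF_Task 3 = 2
ES_Task 4 = 0; EF_Task 4 = 2
ES_Task 5 = max(EF_Task 1=5, EF_Task 3=2) = 5; EF_Task 5 = 5+13 = 18
ES_Task 6 = max(EF_Task 3=2, EF_Task 4=2) = 2; EF_Task 6 = 2+9 = 11
ES_Task 7 = max(EF_Task 1=5, EF_Task 2=4) = 5; EF_Task 7 = 5+14 = 19
ES_Task 8 = max(EF_Task 4=2, EF_Task 5=18) = 18; EF_Task 8 = 18+9 = 27
ES_Task 9 = max(EF_Task 2=4, EF_Task 6=11) = 11; EF_Task 9 = 11+5 = 16
ES_Task 10 = max(EF_Task 2=4, EF_Task 7=19, EF_Task 8=27, EF_Task 9=16) = 27; EF_Task 10 = 27+10 = 37
Expected project duration μ = 37 days. Critical path: Task 1 → Task 5 → Task 8 → Task 10.

Backward pass:
LF_Task 10 = 37; LS_Task 10 = 37−10 = 27
LF_Task 9 = LS_Task 10 = 27; LS_Task 9 = 27−5 = 22
LF_Task 8 = LS_Task 10 = 27; LS_Task 8 = 27−9 = 18
LF_Task 7 = LS_Task 10 = 27; LS_Task 7 = 27−14 = 13
LF_Task 6 = LS_Task 9 = 22; LS_Task 6 = 22−9 = 13
LF_Task 5 = LS_Task 8 = 18; LS_Task 5 = 18−13 = 5
LF_Task 4 = min(LS_Task 6=13, LS_Task 8=18) = 13; LS_Task 4 = 13−2 = 11
LF_Task 3 = min(LS_Task 5=5, LS_Task 6=13) = 5; LS_Task 3 = 5−2 = 3
LF_Task 2 = min(LS_Task 7=13, LS_Task 9=22, LS_Task 10=27) = 13; LS_Task 2 = 13−4 = 9
LF_Task 1 = min(LS_Task 5=5, LS_Task 7=13) = 5; LS_Task 1 = 5−5 = 0
Slack_Task 6 = LS_Task 6 − ES_Task 6 = 13 − 2 = 11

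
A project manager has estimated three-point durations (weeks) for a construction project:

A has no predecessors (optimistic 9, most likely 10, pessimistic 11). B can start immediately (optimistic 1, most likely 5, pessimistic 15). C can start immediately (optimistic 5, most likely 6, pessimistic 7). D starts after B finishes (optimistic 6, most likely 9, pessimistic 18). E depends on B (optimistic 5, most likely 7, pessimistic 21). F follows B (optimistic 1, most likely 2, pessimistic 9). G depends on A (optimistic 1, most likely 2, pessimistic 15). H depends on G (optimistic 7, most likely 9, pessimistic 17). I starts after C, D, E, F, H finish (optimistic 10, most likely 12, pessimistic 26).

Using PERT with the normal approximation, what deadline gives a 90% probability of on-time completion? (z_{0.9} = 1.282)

te_A = (9 + 4·10 + 11)/6 = 60/6 = 10; σ²_A = ((11−9)/6)² = 0.111
te_B = (1 + 4·5 + 15)/6 = 36/6 = 6; σ²_B = ((15−1)/6)² = 5.444
te_C = (5 + 4·6 + 7)/6 = 36/6 = 6; σ²_C = ((7−5)/6)² = 0.111
te_D = (6 + 4·9 + 18)/6 = 60/6 = 10; σ²_D = ((18−6)/6)² = 4.000
te_E = (5 + 4·7 + 21)/6 = 54/6 = 9; σ²_E = ((21−5)/6)² = 7.111
te_F = (1 + 4·2 + 9)/6 = 18/6 = 3; σ²_F = ((9−1)/6)² = 1.778
te_G = (1 + 4·2 + 15)/6 = 24/6 = 4; σ²_G = ((15−1)/6)² = 5.444
te_H = (7 + 4·9 + 17)/6 = 60/6 = 10; σ²_H = ((17−7)/6)² = 2.778
te_I = (10 + 4·12 + 26)/6 = 84/6 = 14; σ²_I = ((26−10)/6)² = 7.111

Forward pass:
ES_A = 0; EF_A = 10
ES_B = 0; EF_B = 6
ES_C = 0; EF_C = 6
ES_D = 6; EF_D = 6+10 = 16
ES_E = 6; EF_E = 6+9 = 15
ES_F = 6; EF_F = 6+3 = 9
ES_G = 10; EF_G = 10+4 = 14
ES_H = 14; EF_H = 14+10 = 24
ES_I = max(EF_C=6, EF_D=16, EF_E=15, EF_F=9, EF_H=24) = 24; EF_I = 24+14 = 38
Expected project duration μ = 38 weeks. Critical path: A → G → H → I.

Variance along critical path = 0.111 + 5.444 + 2.778 + 7.111 = 15.444; σ = 3.930 weeks.
D = μ + z·σ = 38 + 1.282·3.930 = 43.0 weeks

43.0 weeks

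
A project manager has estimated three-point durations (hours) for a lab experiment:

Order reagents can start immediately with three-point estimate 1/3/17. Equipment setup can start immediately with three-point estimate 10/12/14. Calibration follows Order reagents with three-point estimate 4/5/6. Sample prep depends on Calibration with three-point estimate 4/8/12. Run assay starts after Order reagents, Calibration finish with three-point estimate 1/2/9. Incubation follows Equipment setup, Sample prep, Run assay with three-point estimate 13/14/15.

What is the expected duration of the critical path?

32 hours

te_Order reagents = (1 + 4·3 + 17)/6 = 30/6 = 5
te_Equipment setup = (10 + 4·12 + 14)/6 = 72/6 = 12
te_Calibration = (4 + 4·5 + 6)/6 = 30/6 = 5
te_Sample prep = (4 + 4·8 + 12)/6 = 48/6 = 8
te_Run assay = (1 + 4·2 + 9)/6 = 18/6 = 3
te_Incubation = (13 + 4·14 + 15)/6 = 84/6 = 14

Forward pass:
ES_Order reagents = 0; EF_Order reagents = 5
ES_Equipment setup = 0; EF_Equipment setup = 12
ES_Calibration = 5; EF_Calibration = 5+5 = 10
ES_Sample prep = 10; EF_Sample prep = 10+8 = 18
ES_Run assay = max(EF_Order reagents=5, EF_Calibration=10) = 10; EF_Run assay = 10+3 = 13
ES_Incubation = max(EF_Equipment setup=12, EF_Sample prep=18, EF_Run assay=13) = 18; EF_Incubation = 18+14 = 32
Expected project duration μ = 32 hours. Critical path: Order reagents → Calibration → Sample prep → Incubation.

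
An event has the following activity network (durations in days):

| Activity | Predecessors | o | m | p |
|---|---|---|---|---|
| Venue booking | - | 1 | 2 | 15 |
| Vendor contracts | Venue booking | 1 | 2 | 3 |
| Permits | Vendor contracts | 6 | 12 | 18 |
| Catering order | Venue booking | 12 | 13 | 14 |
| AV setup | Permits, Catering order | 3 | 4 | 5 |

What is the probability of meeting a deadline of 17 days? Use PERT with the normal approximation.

te_Venue booking = (1 + 4·2 + 15)/6 = 24/6 = 4; σ²_Venue booking = ((15−1)/6)² = 5.444
te_Vendor contracts = (1 + 4·2 + 3)/6 = 12/6 = 2; σ²_Vendor contracts = ((3−1)/6)² = 0.111
te_Permits = (6 + 4·12 + 18)/6 = 72/6 = 12; σ²_Permits = ((18−6)/6)² = 4.000
te_Catering order = (12 + 4·13 + 14)/6 = 78/6 = 13; σ²_Catering order = ((14−12)/6)² = 0.111
te_AV setup = (3 + 4·4 + 5)/6 = 24/6 = 4; σ²_AV setup = ((5−3)/6)² = 0.111

Forward pass:
ES_Venue booking = 0; EF_Venue booking = 4
ES_Vendor contracts = 4; EF_Vendor contracts = 4+2 = 6
ES_Permits = 6; EF_Permits = 6+12 = 18
ES_Catering order = 4; EF_Catering order = 4+13 = 17
ES_AV setup = max(EF_Permits=18, EF_Catering order=17) = 18; EF_AV setup = 18+4 = 22
Expected project duration μ = 22 days. Critical path: Venue booking → Vendor contracts → Permits → AV setup.

Variance along critical path = 5.444 + 0.111 + 4.000 + 0.111 = 9.667; σ = √9.667 = 3.109 days.
Z = (17 − 22) / 3.109 = -1.608
P(T ≤ 17) = Φ(-1.608) ≈ 0.054

0.054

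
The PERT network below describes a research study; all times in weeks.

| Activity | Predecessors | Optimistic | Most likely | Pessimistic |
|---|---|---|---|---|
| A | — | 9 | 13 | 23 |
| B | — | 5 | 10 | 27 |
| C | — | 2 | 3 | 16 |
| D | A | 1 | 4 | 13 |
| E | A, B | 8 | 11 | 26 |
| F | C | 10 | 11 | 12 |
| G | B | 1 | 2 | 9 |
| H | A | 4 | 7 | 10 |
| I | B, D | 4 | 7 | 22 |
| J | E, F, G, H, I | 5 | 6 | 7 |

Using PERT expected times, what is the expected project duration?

34 weeks

te_A = (9 + 4·13 + 23)/6 = 84/6 = 14
te_B = (5 + 4·10 + 27)/6 = 72/6 = 12
te_C = (2 + 4·3 + 16)/6 = 30/6 = 5
te_D = (1 + 4·4 + 13)/6 = 30/6 = 5
te_E = (8 + 4·11 + 26)/6 = 78/6 = 13
te_F = (10 + 4·11 + 12)/6 = 66/6 = 11
te_G = (1 + 4·2 + 9)/6 = 18/6 = 3
te_H = (4 + 4·7 + 10)/6 = 42/6 = 7
te_I = (4 + 4·7 + 22)/6 = 54/6 = 9
te_J = (5 + 4·6 + 7)/6 = 36/6 = 6

Forward pass:
ES_A = 0; EF_A = 14
ES_B = 0; EF_B = 12
ES_C = 0; EF_C = 5
ES_D = 14; EF_D = 14+5 = 19
ES_E = max(EF_A=14, EF_B=12) = 14; EF_E = 14+13 = 27
ES_F = 5; EF_F = 5+11 = 16
ES_G = 12; EF_G = 12+3 = 15
ES_H = 14; EF_H = 14+7 = 21
ES_I = max(EF_B=12, EF_D=19) = 19; EF_I = 19+9 = 28
ES_J = max(EF_E=27, EF_F=16, EF_G=15, EF_H=21, EF_I=28) = 28; EF_J = 28+6 = 34
Expected project duration μ = 34 weeks. Critical path: A → D → I → J.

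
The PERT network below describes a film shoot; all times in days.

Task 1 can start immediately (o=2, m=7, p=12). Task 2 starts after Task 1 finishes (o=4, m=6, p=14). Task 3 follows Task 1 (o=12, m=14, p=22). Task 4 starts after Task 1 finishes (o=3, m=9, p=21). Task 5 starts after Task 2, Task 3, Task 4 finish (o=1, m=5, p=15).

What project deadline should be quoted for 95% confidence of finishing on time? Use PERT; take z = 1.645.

te_Task 1 = (2 + 4·7 + 12)/6 = 42/6 = 7; σ²_Task 1 = ((12−2)/6)² = 2.778
te_Task 2 = (4 + 4·6 + 14)/6 = 42/6 = 7; σ²_Task 2 = ((14−4)/6)² = 2.778
te_Task 3 = (12 + 4·14 + 22)/6 = 90/6 = 15; σ²_Task 3 = ((22−12)/6)² = 2.778
te_Task 4 = (3 + 4·9 + 21)/6 = 60/6 = 10; σ²_Task 4 = ((21−3)/6)² = 9.000
te_Task 5 = (1 + 4·5 + 15)/6 = 36/6 = 6; σ²_Task 5 = ((15−1)/6)² = 5.444

Forward pass:
ES_Task 1 = 0; EF_Task 1 = 7
ES_Task 2 = 7; EF_Task 2 = 7+7 = 14
ES_Task 3 = 7; EF_Task 3 = 7+15 = 22
ES_Task 4 = 7; EF_Task 4 = 7+10 = 17
ES_Task 5 = max(EF_Task 2=14, EF_Task 3=22, EF_Task 4=17) = 22; EF_Task 5 = 22+6 = 28
Expected project duration μ = 28 days. Critical path: Task 1 → Task 3 → Task 5.

Variance along critical path = 2.778 + 2.778 + 5.444 = 11.000; σ = 3.317 days.
D = μ + z·σ = 28 + 1.645·3.317 = 33.5 days

33.5 days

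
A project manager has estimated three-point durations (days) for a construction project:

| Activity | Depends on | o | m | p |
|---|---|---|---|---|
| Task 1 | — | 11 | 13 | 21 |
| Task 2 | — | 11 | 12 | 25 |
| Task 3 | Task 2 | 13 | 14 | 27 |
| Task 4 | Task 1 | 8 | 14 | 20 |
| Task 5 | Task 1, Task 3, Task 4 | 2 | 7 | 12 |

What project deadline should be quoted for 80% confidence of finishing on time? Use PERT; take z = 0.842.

40.1 days

te_Task 1 = (11 + 4·13 + 21)/6 = 84/6 = 14; σ²_Task 1 = ((21−11)/6)² = 2.778
te_Task 2 = (11 + 4·12 + 25)/6 = 84/6 = 14; σ²_Task 2 = ((25−11)/6)² = 5.444
te_Task 3 = (13 + 4·14 + 27)/6 = 96/6 = 16; σ²_Task 3 = ((27−13)/6)² = 5.444
te_Task 4 = (8 + 4·14 + 20)/6 = 84/6 = 14; σ²_Task 4 = ((20−8)/6)² = 4.000
te_Task 5 = (2 + 4·7 + 12)/6 = 42/6 = 7; σ²_Task 5 = ((12−2)/6)² = 2.778

Forward pass:
ES_Task 1 = 0; EF_Task 1 = 14
ES_Task 2 = 0; EF_Task 2 = 14
ES_Task 3 = 14; EF_Task 3 = 14+16 = 30
ES_Task 4 = 14; EF_Task 4 = 14+14 = 28
ES_Task 5 = max(EF_Task 1=14, EF_Task 3=30, EF_Task 4=28) = 30; EF_Task 5 = 30+7 = 37
Expected project duration μ = 37 days. Critical path: Task 2 → Task 3 → Task 5.

Variance along critical path = 5.444 + 5.444 + 2.778 = 13.667; σ = 3.697 days.
D = μ + z·σ = 37 + 0.842·3.697 = 40.1 days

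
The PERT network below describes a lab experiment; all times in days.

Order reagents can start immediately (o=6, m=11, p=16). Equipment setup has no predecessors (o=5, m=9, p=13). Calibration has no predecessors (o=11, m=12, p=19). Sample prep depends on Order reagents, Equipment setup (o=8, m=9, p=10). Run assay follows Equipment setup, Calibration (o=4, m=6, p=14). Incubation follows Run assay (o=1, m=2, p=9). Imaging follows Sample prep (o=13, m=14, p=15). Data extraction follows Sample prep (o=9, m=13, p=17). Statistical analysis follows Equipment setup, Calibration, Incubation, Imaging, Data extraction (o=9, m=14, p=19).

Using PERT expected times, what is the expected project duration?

te_Order reagents = (6 + 4·11 + 16)/6 = 66/6 = 11
te_Equipment setup = (5 + 4·9 + 13)/6 = 54/6 = 9
te_Calibration = (11 + 4·12 + 19)/6 = 78/6 = 13
te_Sample prep = (8 + 4·9 + 10)/6 = 54/6 = 9
te_Run assay = (4 + 4·6 + 14)/6 = 42/6 = 7
te_Incubation = (1 + 4·2 + 9)/6 = 18/6 = 3
te_Imaging = (13 + 4·14 + 15)/6 = 84/6 = 14
te_Data extraction = (9 + 4·13 + 17)/6 = 78/6 = 13
te_Statistical analysis = (9 + 4·14 + 19)/6 = 84/6 = 14

Forward pass:
ES_Order reagents = 0; EF_Order reagents = 11
ES_Equipment setup = 0; EF_Equipment setup = 9
ES_Calibration = 0; EF_Calibration = 13
ES_Sample prep = max(EF_Order reagents=11, EF_Equipment setup=9) = 11; EF_Sample prep = 11+9 = 20
ES_Run assay = max(EF_Equipment setup=9, EF_Calibration=13) = 13; EF_Run assay = 13+7 = 20
ES_Incubation = 20; EF_Incubation = 20+3 = 23
ES_Imaging = 20; EF_Imaging = 20+14 = 34
ES_Data extraction = 20; EF_Data extraction = 20+13 = 33
ES_Statistical analysis = max(EF_Equipment setup=9, EF_Calibration=13, EF_Incubation=23, EF_Imaging=34, EF_Data extraction=33) = 34; EF_Statistical analysis = 34+14 = 48
Expected project duration μ = 48 days. Critical path: Order reagents → Sample prep → Imaging → Statistical analysis.

48 days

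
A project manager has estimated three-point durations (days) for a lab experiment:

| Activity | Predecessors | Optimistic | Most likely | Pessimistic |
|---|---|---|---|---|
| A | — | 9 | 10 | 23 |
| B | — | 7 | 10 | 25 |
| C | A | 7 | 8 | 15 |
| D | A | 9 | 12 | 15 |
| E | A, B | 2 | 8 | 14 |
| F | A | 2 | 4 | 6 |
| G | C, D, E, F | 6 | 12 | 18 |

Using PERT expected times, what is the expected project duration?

36 days

te_A = (9 + 4·10 + 23)/6 = 72/6 = 12
te_B = (7 + 4·10 + 25)/6 = 72/6 = 12
te_C = (7 + 4·8 + 15)/6 = 54/6 = 9
te_D = (9 + 4·12 + 15)/6 = 72/6 = 12
te_E = (2 + 4·8 + 14)/6 = 48/6 = 8
te_F = (2 + 4·4 + 6)/6 = 24/6 = 4
te_G = (6 + 4·12 + 18)/6 = 72/6 = 12

Forward pass:
ES_A = 0; EF_A = 12
ES_B = 0; EF_B = 12
ES_C = 12; EF_C = 12+9 = 21
ES_D = 12; EF_D = 12+12 = 24
ES_E = max(EF_A=12, EF_B=12) = 12; EF_E = 12+8 = 20
ES_F = 12; EF_F = 12+4 = 16
ES_G = max(EF_C=21, EF_D=24, EF_E=20, EF_F=16) = 24; EF_G = 24+12 = 36
Expected project duration μ = 36 days. Critical path: A → D → G.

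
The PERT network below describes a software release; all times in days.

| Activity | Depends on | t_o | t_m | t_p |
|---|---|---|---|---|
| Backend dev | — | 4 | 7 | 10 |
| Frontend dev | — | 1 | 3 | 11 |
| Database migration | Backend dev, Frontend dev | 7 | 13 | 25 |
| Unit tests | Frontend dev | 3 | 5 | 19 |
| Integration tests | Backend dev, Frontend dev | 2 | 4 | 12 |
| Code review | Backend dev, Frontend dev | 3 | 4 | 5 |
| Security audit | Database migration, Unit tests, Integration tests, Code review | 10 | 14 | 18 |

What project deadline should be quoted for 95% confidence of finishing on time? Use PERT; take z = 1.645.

te_Backend dev = (4 + 4·7 + 10)/6 = 42/6 = 7; σ²_Backend dev = ((10−4)/6)² = 1.000
te_Frontend dev = (1 + 4·3 + 11)/6 = 24/6 = 4; σ²_Frontend dev = ((11−1)/6)² = 2.778
te_Database migration = (7 + 4·13 + 25)/6 = 84/6 = 14; σ²_Database migration = ((25−7)/6)² = 9.000
te_Unit tests = (3 + 4·5 + 19)/6 = 42/6 = 7; σ²_Unit tests = ((19−3)/6)² = 7.111
te_Integration tests = (2 + 4·4 + 12)/6 = 30/6 = 5; σ²_Integration tests = ((12−2)/6)² = 2.778
te_Code review = (3 + 4·4 + 5)/6 = 24/6 = 4; σ²_Code review = ((5−3)/6)² = 0.111
te_Security audit = (10 + 4·14 + 18)/6 = 84/6 = 14; σ²_Security audit = ((18−10)/6)² = 1.778

Forward pass:
ES_Backend dev = 0; EF_Backend dev = 7
ES_Frontend dev = 0; EF_Frontend dev = 4
ES_Database migration = max(EF_Backend dev=7, EF_Frontend dev=4) = 7; EF_Database migration = 7+14 = 21
ES_Unit tests = 4; EF_Unit tests = 4+7 = 11
ES_Integration tests = max(EF_Backend dev=7, EF_Frontend dev=4) = 7; EF_Integration tests = 7+5 = 12
ES_Code review = max(EF_Backend dev=7, EF_Frontend dev=4) = 7; EF_Code review = 7+4 = 11
ES_Security audit = max(EF_Database migration=21, EF_Unit tests=11, EF_Integration tests=12, EF_Code review=11) = 21; EF_Security audit = 21+14 = 35
Expected project duration μ = 35 days. Critical path: Backend dev → Database migration → Security audit.

Variance along critical path = 1.000 + 9.000 + 1.778 = 11.778; σ = 3.432 days.
D = μ + z·σ = 35 + 1.645·3.432 = 40.6 days

40.6 days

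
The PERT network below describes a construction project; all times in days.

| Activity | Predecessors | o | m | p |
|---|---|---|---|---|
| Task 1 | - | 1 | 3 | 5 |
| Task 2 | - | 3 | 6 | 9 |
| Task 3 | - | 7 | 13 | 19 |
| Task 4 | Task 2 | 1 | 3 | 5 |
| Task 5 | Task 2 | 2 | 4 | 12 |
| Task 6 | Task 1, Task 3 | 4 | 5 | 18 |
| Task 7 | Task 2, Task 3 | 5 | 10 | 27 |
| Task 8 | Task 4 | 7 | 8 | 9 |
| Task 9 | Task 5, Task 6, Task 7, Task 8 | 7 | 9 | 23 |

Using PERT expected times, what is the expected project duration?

36 days

te_Task 1 = (1 + 4·3 + 5)/6 = 18/6 = 3
te_Task 2 = (3 + 4·6 + 9)/6 = 36/6 = 6
te_Task 3 = (7 + 4·13 + 19)/6 = 78/6 = 13
te_Task 4 = (1 + 4·3 + 5)/6 = 18/6 = 3
te_Task 5 = (2 + 4·4 + 12)/6 = 30/6 = 5
te_Task 6 = (4 + 4·5 + 18)/6 = 42/6 = 7
te_Task 7 = (5 + 4·10 + 27)/6 = 72/6 = 12
te_Task 8 = (7 + 4·8 + 9)/6 = 48/6 = 8
te_Task 9 = (7 + 4·9 + 23)/6 = 66/6 = 11

Forward pass:
ES_Task 1 = 0; EF_Task 1 = 3
ES_Task 2 = 0; EF_Task 2 = 6
ES_Task 3 = 0; EF_Task 3 = 13
ES_Task 4 = 6; EF_Task 4 = 6+3 = 9
ES_Task 5 = 6; EF_Task 5 = 6+5 = 11
ES_Task 6 = max(EF_Task 1=3, EF_Task 3=13) = 13; EF_Task 6 = 13+7 = 20
ES_Task 7 = max(EF_Task 2=6, EF_Task 3=13) = 13; EF_Task 7 = 13+12 = 25
ES_Task 8 = 9; EF_Task 8 = 9+8 = 17
ES_Task 9 = max(EF_Task 5=11, EF_Task 6=20, EF_Task 7=25, EF_Task 8=17) = 25; EF_Task 9 = 25+11 = 36
Expected project duration μ = 36 days. Critical path: Task 3 → Task 7 → Task 9.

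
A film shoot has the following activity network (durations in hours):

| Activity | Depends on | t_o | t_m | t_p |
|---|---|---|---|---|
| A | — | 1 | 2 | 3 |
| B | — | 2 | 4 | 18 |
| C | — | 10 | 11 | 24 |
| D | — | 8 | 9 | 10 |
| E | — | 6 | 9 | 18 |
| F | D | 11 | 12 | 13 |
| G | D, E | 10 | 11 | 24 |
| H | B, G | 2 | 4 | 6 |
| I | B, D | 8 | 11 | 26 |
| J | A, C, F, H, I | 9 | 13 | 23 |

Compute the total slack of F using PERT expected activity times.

6 hours

te_A = (1 + 4·2 + 3)/6 = 12/6 = 2
te_B = (2 + 4·4 + 18)/6 = 36/6 = 6
te_C = (10 + 4·11 + 24)/6 = 78/6 = 13
te_D = (8 + 4·9 + 10)/6 = 54/6 = 9
te_E = (6 + 4·9 + 18)/6 = 60/6 = 10
te_F = (11 + 4·12 + 13)/6 = 72/6 = 12
te_G = (10 + 4·11 + 24)/6 = 78/6 = 13
te_H = (2 + 4·4 + 6)/6 = 24/6 = 4
te_I = (8 + 4·11 + 26)/6 = 78/6 = 13
te_J = (9 + 4·13 + 23)/6 = 84/6 = 14

Forward pass:
ES_A = 0; EF_A = 2
ES_B = 0; EF_B = 6
ES_C = 0; EF_C = 13
ES_D = 0; EF_D = 9
ES_E = 0; EF_E = 10
ES_F = 9; EF_F = 9+12 = 21
ES_G = max(EF_D=9, EF_E=10) = 10; EF_G = 10+13 = 23
ES_H = max(EF_B=6, EF_G=23) = 23; EF_H = 23+4 = 27
ES_I = max(EF_B=6, EF_D=9) = 9; EF_I = 9+13 = 22
ES_J = max(EF_A=2, EF_C=13, EF_F=21, EF_H=27, EF_I=22) = 27; EF_J = 27+14 = 41
Expected project duration μ = 41 hours. Critical path: E → G → H → J.

Backward pass:
LF_J = 41; LS_J = 41−14 = 27
LF_I = LS_J = 27; LS_I = 27−13 = 14
LF_H = LS_J = 27; LS_H = 27−4 = 23
LF_G = LS_H = 23; LS_G = 23−13 = 10
LF_F = LS_J = 27; LS_F = 27−12 = 15
LF_E = LS_G = 10; LS_E = 10−10 = 0
LF_D = min(LS_F=15, LS_G=10, LS_I=14) = 10; LS_D = 10−9 = 1
LF_C = LS_J = 27; LS_C = 27−13 = 14
LF_B = min(LS_H=23, LS_I=14) = 14; LS_B = 14−6 = 8
LF_A = LS_J = 27; LS_A = 27−2 = 25
Slack_F = LS_F − ES_F = 15 − 9 = 6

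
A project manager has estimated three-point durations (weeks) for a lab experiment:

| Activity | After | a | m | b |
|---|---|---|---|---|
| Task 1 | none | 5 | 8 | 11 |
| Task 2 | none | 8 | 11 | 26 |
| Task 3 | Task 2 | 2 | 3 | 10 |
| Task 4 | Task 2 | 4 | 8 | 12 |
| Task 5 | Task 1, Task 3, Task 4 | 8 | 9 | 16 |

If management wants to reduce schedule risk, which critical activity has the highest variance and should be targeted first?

te_Task 1 = (5 + 4·8 + 11)/6 = 48/6 = 8; σ²_Task 1 = ((11−5)/6)² = 1.000
te_Task 2 = (8 + 4·11 + 26)/6 = 78/6 = 13; σ²_Task 2 = ((26−8)/6)² = 9.000
te_Task 3 = (2 + 4·3 + 10)/6 = 24/6 = 4; σ²_Task 3 = ((10−2)/6)² = 1.778
te_Task 4 = (4 + 4·8 + 12)/6 = 48/6 = 8; σ²_Task 4 = ((12−4)/6)² = 1.778
te_Task 5 = (8 + 4·9 + 16)/6 = 60/6 = 10; σ²_Task 5 = ((16−8)/6)² = 1.778

Forward pass:
ES_Task 1 = 0; EF_Task 1 = 8
ES_Task 2 = 0; EF_Task 2 = 13
ES_Task 3 = 13; EF_Task 3 = 13+4 = 17
ES_Task 4 = 13; EF_Task 4 = 13+8 = 21
ES_Task 5 = max(EF_Task 1=8, EF_Task 3=17, EF_Task 4=21) = 21; EF_Task 5 = 21+10 = 31
Expected project duration μ = 31 weeks. Critical path: Task 2 → Task 4 → Task 5.

Variances on critical path: σ²_Task 2=9.000, σ²_Task 4=1.778, σ²_Task 5=1.778.
Largest is σ²_Task 2 = 9.000.

Task 2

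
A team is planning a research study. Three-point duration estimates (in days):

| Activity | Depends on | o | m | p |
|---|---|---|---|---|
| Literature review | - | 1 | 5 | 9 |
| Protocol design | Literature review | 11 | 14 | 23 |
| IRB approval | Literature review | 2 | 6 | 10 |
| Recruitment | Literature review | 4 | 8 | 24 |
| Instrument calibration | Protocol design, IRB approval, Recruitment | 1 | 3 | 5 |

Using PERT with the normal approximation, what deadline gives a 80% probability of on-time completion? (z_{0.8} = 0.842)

25.1 days

te_Literature review = (1 + 4·5 + 9)/6 = 30/6 = 5; σ²_Literature review = ((9−1)/6)² = 1.778
te_Protocol design = (11 + 4·14 + 23)/6 = 90/6 = 15; σ²_Protocol design = ((23−11)/6)² = 4.000
te_IRB approval = (2 + 4·6 + 10)/6 = 36/6 = 6; σ²_IRB approval = ((10−2)/6)² = 1.778
te_Recruitment = (4 + 4·8 + 24)/6 = 60/6 = 10; σ²_Recruitment = ((24−4)/6)² = 11.111
te_Instrument calibration = (1 + 4·3 + 5)/6 = 18/6 = 3; σ²_Instrument calibration = ((5−1)/6)² = 0.444

Forward pass:
ES_Literature review = 0; EF_Literature review = 5
ES_Protocol design = 5; EF_Protocol design = 5+15 = 20
ES_IRB approval = 5; EF_IRB approval = 5+6 = 11
ES_Recruitment = 5; EF_Recruitment = 5+10 = 15
ES_Instrument calibration = max(EF_Protocol design=20, EF_IRB approval=11, EF_Recruitment=15) = 20; EF_Instrument calibration = 20+3 = 23
Expected project duration μ = 23 days. Critical path: Literature review → Protocol design → Instrument calibration.

Variance along critical path = 1.778 + 4.000 + 0.444 = 6.222; σ = 2.494 days.
D = μ + z·σ = 23 + 0.842·2.494 = 25.1 days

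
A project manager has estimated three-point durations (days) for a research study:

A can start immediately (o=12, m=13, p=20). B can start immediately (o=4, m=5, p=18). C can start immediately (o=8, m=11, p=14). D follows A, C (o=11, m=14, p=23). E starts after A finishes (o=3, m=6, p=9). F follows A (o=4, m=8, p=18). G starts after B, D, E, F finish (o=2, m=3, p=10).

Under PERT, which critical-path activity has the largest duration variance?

D

te_A = (12 + 4·13 + 20)/6 = 84/6 = 14; σ²_A = ((20−12)/6)² = 1.778
te_B = (4 + 4·5 + 18)/6 = 42/6 = 7; σ²_B = ((18−4)/6)² = 5.444
te_C = (8 + 4·11 + 14)/6 = 66/6 = 11; σ²_C = ((14−8)/6)² = 1.000
te_D = (11 + 4·14 + 23)/6 = 90/6 = 15; σ²_D = ((23−11)/6)² = 4.000
te_E = (3 + 4·6 + 9)/6 = 36/6 = 6; σ²_E = ((9−3)/6)² = 1.000
te_F = (4 + 4·8 + 18)/6 = 54/6 = 9; σ²_F = ((18−4)/6)² = 5.444
te_G = (2 + 4·3 + 10)/6 = 24/6 = 4; σ²_G = ((10−2)/6)² = 1.778

Forward pass:
ES_A = 0; EF_A = 14
ES_B = 0; EF_B = 7
ES_C = 0; EF_C = 11
ES_D = max(EF_A=14, EF_C=11) = 14; EF_D = 14+15 = 29
ES_E = 14; EF_E = 14+6 = 20
ES_F = 14; EF_F = 14+9 = 23
ES_G = max(EF_B=7, EF_D=29, EF_E=20, EF_F=23) = 29; EF_G = 29+4 = 33
Expected project duration μ = 33 days. Critical path: A → D → G.

Variances on critical path: σ²_A=1.778, σ²_D=4.000, σ²_G=1.778.
Largest is σ²_D = 4.000.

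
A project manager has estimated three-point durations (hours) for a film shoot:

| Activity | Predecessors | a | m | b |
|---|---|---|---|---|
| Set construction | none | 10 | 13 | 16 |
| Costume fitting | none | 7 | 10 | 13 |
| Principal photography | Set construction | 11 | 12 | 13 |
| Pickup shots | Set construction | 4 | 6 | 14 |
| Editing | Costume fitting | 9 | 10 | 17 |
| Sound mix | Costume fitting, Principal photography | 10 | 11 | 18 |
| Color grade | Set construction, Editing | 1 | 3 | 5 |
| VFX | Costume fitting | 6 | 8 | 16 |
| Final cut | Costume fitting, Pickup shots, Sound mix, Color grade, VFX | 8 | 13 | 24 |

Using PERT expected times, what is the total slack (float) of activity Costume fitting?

13 hours

te_Set construction = (10 + 4·13 + 16)/6 = 78/6 = 13
te_Costume fitting = (7 + 4·10 + 13)/6 = 60/6 = 10
te_Principal photography = (11 + 4·12 + 13)/6 = 72/6 = 12
te_Pickup shots = (4 + 4·6 + 14)/6 = 42/6 = 7
te_Editing = (9 + 4·10 + 17)/6 = 66/6 = 11
te_Sound mix = (10 + 4·11 + 18)/6 = 72/6 = 12
te_Color grade = (1 + 4·3 + 5)/6 = 18/6 = 3
te_VFX = (6 + 4·8 + 16)/6 = 54/6 = 9
te_Final cut = (8 + 4·13 + 24)/6 = 84/6 = 14

Forward pass:
ES_Set construction = 0; EF_Set construction = 13
ES_Costume fitting = 0; EF_Costume fitting = 10
ES_Principal photography = 13; EF_Principal photography = 13+12 = 25
ES_Pickup shots = 13; EF_Pickup shots = 13+7 = 20
ES_Editing = 10; EF_Editing = 10+11 = 21
ES_Sound mix = max(EF_Costume fitting=10, EF_Principal photography=25) = 25; EF_Sound mix = 25+12 = 37
ES_Color grade = max(EF_Set construction=13, EF_Editing=21) = 21; EF_Color grade = 21+3 = 24
ES_VFX = 10; EF_VFX = 10+9 = 19
ES_Final cut = max(EF_Costume fitting=10, EF_Pickup shots=20, EF_Sound mix=37, EF_Color grade=24, EF_VFX=19) = 37; EF_Final cut = 37+14 = 51
Expected project duration μ = 51 hours. Critical path: Set construction → Principal photography → Sound mix → Final cut.

Backward pass:
LF_Final cut = 51; LS_Final cut = 51−14 = 37
LF_VFX = LS_Final cut = 37; LS_VFX = 37−9 = 28
LF_Color grade = LS_Final cut = 37; LS_Color grade = 37−3 = 34
LF_Sound mix = LS_Final cut = 37; LS_Sound mix = 37−12 = 25
LF_Editing = LS_Color grade = 34; LS_Editing = 34−11 = 23
LF_Pickup shots = LS_Final cut = 37; LS_Pickup shots = 37−7 = 30
LF_Principal photography = LS_Sound mix = 25; LS_Principal photography = 25−12 = 13
LF_Costume fitting = min(LS_Editing=23, LS_Sound mix=25, LS_VFX=28, LS_Final cut=37) = 23; LS_Costume fitting = 23−10 = 13
LF_Set construction = min(LS_Principal photography=13, LS_Pickup shots=30, LS_Color grade=34) = 13; LS_Set construction = 13−13 = 0
Slack_Costume fitting = LS_Costume fitting − ES_Costume fitting = 13 − 0 = 13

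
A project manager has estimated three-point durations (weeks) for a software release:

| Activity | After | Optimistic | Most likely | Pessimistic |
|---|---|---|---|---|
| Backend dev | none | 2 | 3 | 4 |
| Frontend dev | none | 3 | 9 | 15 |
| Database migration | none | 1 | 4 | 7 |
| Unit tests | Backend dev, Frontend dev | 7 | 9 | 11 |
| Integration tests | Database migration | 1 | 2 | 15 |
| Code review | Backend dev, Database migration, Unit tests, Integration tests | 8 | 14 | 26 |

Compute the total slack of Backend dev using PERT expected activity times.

6 weeks

te_Backend dev = (2 + 4·3 + 4)/6 = 18/6 = 3
te_Frontend dev = (3 + 4·9 + 15)/6 = 54/6 = 9
te_Database migration = (1 + 4·4 + 7)/6 = 24/6 = 4
te_Unit tests = (7 + 4·9 + 11)/6 = 54/6 = 9
te_Integration tests = (1 + 4·2 + 15)/6 = 24/6 = 4
te_Code review = (8 + 4·14 + 26)/6 = 90/6 = 15

Forward pass:
ES_Backend dev = 0; EF_Backend dev = 3
ES_Frontend dev = 0; EF_Frontend dev = 9
ES_Database migration = 0; EF_Database migration = 4
ES_Unit tests = max(EF_Backend dev=3, EF_Frontend dev=9) = 9; EF_Unit tests = 9+9 = 18
ES_Integration tests = 4; EF_Integration tests = 4+4 = 8
ES_Code review = max(EF_Backend dev=3, EF_Database migration=4, EF_Unit tests=18, EF_Integration tests=8) = 18; EF_Code review = 18+15 = 33
Expected project duration μ = 33 weeks. Critical path: Frontend dev → Unit tests → Code review.

Backward pass:
LF_Code review = 33; LS_Code review = 33−15 = 18
LF_Integration tests = LS_Code review = 18; LS_Integration tests = 18−4 = 14
LF_Unit tests = LS_Code review = 18; LS_Unit tests = 18−9 = 9
LF_Database migration = min(LS_Integration tests=14, LS_Code review=18) = 14; LS_Database migration = 14−4 = 10
LF_Frontend dev = LS_Unit tests = 9; LS_Frontend dev = 9−9 = 0
LF_Backend dev = min(LS_Unit tests=9, LS_Code review=18) = 9; LS_Backend dev = 9−3 = 6
Slack_Backend dev = LS_Backend dev − ES_Backend dev = 6 − 0 = 6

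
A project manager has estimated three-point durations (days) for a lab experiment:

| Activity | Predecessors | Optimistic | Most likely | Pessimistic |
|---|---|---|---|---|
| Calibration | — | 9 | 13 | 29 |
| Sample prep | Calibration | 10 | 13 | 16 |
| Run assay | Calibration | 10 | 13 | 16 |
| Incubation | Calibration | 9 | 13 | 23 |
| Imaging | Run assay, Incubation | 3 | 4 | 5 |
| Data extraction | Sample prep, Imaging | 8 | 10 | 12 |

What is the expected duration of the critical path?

te_Calibration = (9 + 4·13 + 29)/6 = 90/6 = 15
te_Sample prep = (10 + 4·13 + 16)/6 = 78/6 = 13
te_Run assay = (10 + 4·13 + 16)/6 = 78/6 = 13
te_Incubation = (9 + 4·13 + 23)/6 = 84/6 = 14
te_Imaging = (3 + 4·4 + 5)/6 = 24/6 = 4
te_Data extraction = (8 + 4·10 + 12)/6 = 60/6 = 10

Forward pass:
ES_Calibration = 0; EF_Calibration = 15
ES_Sample prep = 15; EF_Sample prep = 15+13 = 28
ES_Run assay = 15; EF_Run assay = 15+13 = 28
ES_Incubation = 15; EF_Incubation = 15+14 = 29
ES_Imaging = max(EF_Run assay=28, EF_Incubation=29) = 29; EF_Imaging = 29+4 = 33
ES_Data extraction = max(EF_Sample prep=28, EF_Imaging=33) = 33; EF_Data extraction = 33+10 = 43
Expected project duration μ = 43 days. Critical path: Calibration → Incubation → Imaging → Data extraction.

43 days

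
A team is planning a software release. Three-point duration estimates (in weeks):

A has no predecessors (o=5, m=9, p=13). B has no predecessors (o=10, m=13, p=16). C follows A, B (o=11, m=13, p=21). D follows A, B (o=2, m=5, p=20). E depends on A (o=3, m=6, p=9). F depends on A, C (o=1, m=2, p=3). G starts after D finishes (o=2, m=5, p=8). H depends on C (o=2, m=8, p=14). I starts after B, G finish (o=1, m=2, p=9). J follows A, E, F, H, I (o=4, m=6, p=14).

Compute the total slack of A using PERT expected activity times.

4 weeks

te_A = (5 + 4·9 + 13)/6 = 54/6 = 9
te_B = (10 + 4·13 + 16)/6 = 78/6 = 13
te_C = (11 + 4·13 + 21)/6 = 84/6 = 14
te_D = (2 + 4·5 + 20)/6 = 42/6 = 7
te_E = (3 + 4·6 + 9)/6 = 36/6 = 6
te_F = (1 + 4·2 + 3)/6 = 12/6 = 2
te_G = (2 + 4·5 + 8)/6 = 30/6 = 5
te_H = (2 + 4·8 + 14)/6 = 48/6 = 8
te_I = (1 + 4·2 + 9)/6 = 18/6 = 3
te_J = (4 + 4·6 + 14)/6 = 42/6 = 7

Forward pass:
ES_A = 0; EF_A = 9
ES_B = 0; EF_B = 13
ES_C = max(EF_A=9, EF_B=13) = 13; EF_C = 13+14 = 27
ES_D = max(EF_A=9, EF_B=13) = 13; EF_D = 13+7 = 20
ES_E = 9; EF_E = 9+6 = 15
ES_F = max(EF_A=9, EF_C=27) = 27; EF_F = 27+2 = 29
ES_G = 20; EF_G = 20+5 = 25
ES_H = 27; EF_H = 27+8 = 35
ES_I = max(EF_B=13, EF_G=25) = 25; EF_I = 25+3 = 28
ES_J = max(EF_A=9, EF_E=15, EF_F=29, EF_H=35, EF_I=28) = 35; EF_J = 35+7 = 42
Expected project duration μ = 42 weeks. Critical path: B → C → H → J.

Backward pass:
LF_J = 42; LS_J = 42−7 = 35
LF_I = LS_J = 35; LS_I = 35−3 = 32
LF_H = LS_J = 35; LS_H = 35−8 = 27
LF_G = LS_I = 32; LS_G = 32−5 = 27
LF_F = LS_J = 35; LS_F = 35−2 = 33
LF_E = LS_J = 35; LS_E = 35−6 = 29
LF_D = LS_G = 27; LS_D = 27−7 = 20
LF_C = min(LS_F=33, LS_H=27) = 27; LS_C = 27−14 = 13
LF_B = min(LS_C=13, LS_D=20, LS_I=32) = 13; LS_B = 13−13 = 0
LF_A = min(LS_C=13, LS_D=20, LS_E=29, LS_F=33, LS_J=35) = 13; LS_A = 13−9 = 4
Slack_A = LS_A − ES_A = 4 − 0 = 4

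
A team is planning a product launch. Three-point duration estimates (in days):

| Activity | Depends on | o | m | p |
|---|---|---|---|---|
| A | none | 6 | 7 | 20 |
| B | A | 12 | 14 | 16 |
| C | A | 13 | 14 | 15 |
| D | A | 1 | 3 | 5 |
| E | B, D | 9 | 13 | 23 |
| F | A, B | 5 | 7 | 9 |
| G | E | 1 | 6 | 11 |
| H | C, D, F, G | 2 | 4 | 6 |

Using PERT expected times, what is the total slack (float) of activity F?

te_A = (6 + 4·7 + 20)/6 = 54/6 = 9
te_B = (12 + 4·14 + 16)/6 = 84/6 = 14
te_C = (13 + 4·14 + 15)/6 = 84/6 = 14
te_D = (1 + 4·3 + 5)/6 = 18/6 = 3
te_E = (9 + 4·13 + 23)/6 = 84/6 = 14
te_F = (5 + 4·7 + 9)/6 = 42/6 = 7
te_G = (1 + 4·6 + 11)/6 = 36/6 = 6
te_H = (2 + 4·4 + 6)/6 = 24/6 = 4

Forward pass:
ES_A = 0; EF_A = 9
ES_B = 9; EF_B = 9+14 = 23
ES_C = 9; EF_C = 9+14 = 23
ES_D = 9; EF_D = 9+3 = 12
ES_E = max(EF_B=23, EF_D=12) = 23; EF_E = 23+14 = 37
ES_F = max(EF_A=9, EF_B=23) = 23; EF_F = 23+7 = 30
ES_G = 37; EF_G = 37+6 = 43
ES_H = max(EF_C=23, EF_D=12, EF_F=30, EF_G=43) = 43; EF_H = 43+4 = 47
Expected project duration μ = 47 days. Critical path: A → B → E → G → H.

Backward pass:
LF_H = 47; LS_H = 47−4 = 43
LF_G = LS_H = 43; LS_G = 43−6 = 37
LF_F = LS_H = 43; LS_F = 43−7 = 36
LF_E = LS_G = 37; LS_E = 37−14 = 23
LF_D = min(LS_E=23, LS_H=43) = 23; LS_D = 23−3 = 20
LF_C = LS_H = 43; LS_C = 43−14 = 29
LF_B = min(LS_E=23, LS_F=36) = 23; LS_B = 23−14 = 9
LF_A = min(LS_B=9, LS_C=29, LS_D=20, LS_F=36) = 9; LS_A = 9−9 = 0
Slack_F = LS_F − ES_F = 36 − 23 = 13

13 days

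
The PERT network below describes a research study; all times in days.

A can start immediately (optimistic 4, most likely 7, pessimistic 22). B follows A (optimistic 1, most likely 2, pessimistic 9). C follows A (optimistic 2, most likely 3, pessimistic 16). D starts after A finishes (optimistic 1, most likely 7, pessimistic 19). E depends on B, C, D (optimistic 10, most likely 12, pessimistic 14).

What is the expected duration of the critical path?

te_A = (4 + 4·7 + 22)/6 = 54/6 = 9
te_B = (1 + 4·2 + 9)/6 = 18/6 = 3
te_C = (2 + 4·3 + 16)/6 = 30/6 = 5
te_D = (1 + 4·7 + 19)/6 = 48/6 = 8
te_E = (10 + 4·12 + 14)/6 = 72/6 = 12

Forward pass:
ES_A = 0; EF_A = 9
ES_B = 9; EF_B = 9+3 = 12
ES_C = 9; EF_C = 9+5 = 14
ES_D = 9; EF_D = 9+8 = 17
ES_E = max(EF_B=12, EF_C=14, EF_D=17) = 17; EF_E = 17+12 = 29
Expected project duration μ = 29 days. Critical path: A → D → E.

29 days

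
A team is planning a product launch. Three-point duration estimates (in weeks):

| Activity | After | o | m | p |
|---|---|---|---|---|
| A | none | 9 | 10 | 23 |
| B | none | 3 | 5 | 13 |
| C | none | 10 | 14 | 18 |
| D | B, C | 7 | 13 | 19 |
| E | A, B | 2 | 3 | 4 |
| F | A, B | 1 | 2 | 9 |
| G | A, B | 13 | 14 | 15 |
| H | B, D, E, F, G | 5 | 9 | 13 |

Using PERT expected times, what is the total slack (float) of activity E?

te_A = (9 + 4·10 + 23)/6 = 72/6 = 12
te_B = (3 + 4·5 + 13)/6 = 36/6 = 6
te_C = (10 + 4·14 + 18)/6 = 84/6 = 14
te_D = (7 + 4·13 + 19)/6 = 78/6 = 13
te_E = (2 + 4·3 + 4)/6 = 18/6 = 3
te_F = (1 + 4·2 + 9)/6 = 18/6 = 3
te_G = (13 + 4·14 + 15)/6 = 84/6 = 14
te_H = (5 + 4·9 + 13)/6 = 54/6 = 9

Forward pass:
ES_A = 0; EF_A = 12
ES_B = 0; EF_B = 6
ES_C = 0; EF_C = 14
ES_D = max(EF_B=6, EF_C=14) = 14; EF_D = 14+13 = 27
ES_E = max(EF_A=12, EF_B=6) = 12; EF_E = 12+3 = 15
ES_F = max(EF_A=12, EF_B=6) = 12; EF_F = 12+3 = 15
ES_G = max(EF_A=12, EF_B=6) = 12; EF_G = 12+14 = 26
ES_H = max(EF_B=6, EF_D=27, EF_E=15, EF_F=15, EF_G=26) = 27; EF_H = 27+9 = 36
Expected project duration μ = 36 weeks. Critical path: C → D → H.

Backward pass:
LF_H = 36; LS_H = 36−9 = 27
LF_G = LS_H = 27; LS_G = 27−14 = 13
LF_F = LS_H = 27; LS_F = 27−3 = 24
LF_E = LS_H = 27; LS_E = 27−3 = 24
LF_D = LS_H = 27; LS_D = 27−13 = 14
LF_C = LS_D = 14; LS_C = 14−14 = 0
LF_B = min(LS_D=14, LS_E=24, LS_F=24, LS_G=13, LS_H=27) = 13; LS_B = 13−6 = 7
LF_A = min(LS_E=24, LS_F=24, LS_G=13) = 13; LS_A = 13−12 = 1
Slack_E = LS_E − ES_E = 24 − 12 = 12

12 weeks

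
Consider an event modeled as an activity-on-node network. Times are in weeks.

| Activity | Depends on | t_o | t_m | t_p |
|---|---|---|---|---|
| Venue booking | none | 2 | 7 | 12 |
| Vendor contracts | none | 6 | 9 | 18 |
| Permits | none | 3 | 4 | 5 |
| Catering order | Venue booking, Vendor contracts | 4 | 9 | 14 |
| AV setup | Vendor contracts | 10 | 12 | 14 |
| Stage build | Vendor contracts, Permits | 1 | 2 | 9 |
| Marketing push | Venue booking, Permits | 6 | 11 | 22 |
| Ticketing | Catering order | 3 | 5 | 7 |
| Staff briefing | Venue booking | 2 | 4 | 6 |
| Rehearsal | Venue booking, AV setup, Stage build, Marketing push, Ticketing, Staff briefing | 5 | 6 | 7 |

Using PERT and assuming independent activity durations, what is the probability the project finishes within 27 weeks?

0.134

te_Venue booking = (2 + 4·7 + 12)/6 = 42/6 = 7; σ²_Venue booking = ((12−2)/6)² = 2.778
te_Vendor contracts = (6 + 4·9 + 18)/6 = 60/6 = 10; σ²_Vendor contracts = ((18−6)/6)² = 4.000
te_Permits = (3 + 4·4 + 5)/6 = 24/6 = 4; σ²_Permits = ((5−3)/6)² = 0.111
te_Catering order = (4 + 4·9 + 14)/6 = 54/6 = 9; σ²_Catering order = ((14−4)/6)² = 2.778
te_AV setup = (10 + 4·12 + 14)/6 = 72/6 = 12; σ²_AV setup = ((14−10)/6)² = 0.444
te_Stage build = (1 + 4·2 + 9)/6 = 18/6 = 3; σ²_Stage build = ((9−1)/6)² = 1.778
te_Marketing push = (6 + 4·11 + 22)/6 = 72/6 = 12; σ²_Marketing push = ((22−6)/6)² = 7.111
te_Ticketing = (3 + 4·5 + 7)/6 = 30/6 = 5; σ²_Ticketing = ((7−3)/6)² = 0.444
te_Staff briefing = (2 + 4·4 + 6)/6 = 24/6 = 4; σ²_Staff briefing = ((6−2)/6)² = 0.444
te_Rehearsal = (5 + 4·6 + 7)/6 = 36/6 = 6; σ²_Rehearsal = ((7−5)/6)² = 0.111

Forward pass:
ES_Venue booking = 0; EF_Venue booking = 7
ES_Vendor contracts = 0; EF_Vendor contracts = 10
ES_Permits = 0; EF_Permits = 4
ES_Catering order = max(EF_Venue booking=7, EF_Vendor contracts=10) = 10; EF_Catering order = 10+9 = 19
ES_AV setup = 10; EF_AV setup = 10+12 = 22
ES_Stage build = max(EF_Vendor contracts=10, EF_Permits=4) = 10; EF_Stage build = 10+3 = 13
ES_Marketing push = max(EF_Venue booking=7, EF_Permits=4) = 7; EF_Marketing push = 7+12 = 19
ES_Ticketing = 19; EF_Ticketing = 19+5 = 24
ES_Staff briefing = 7; EF_Staff briefing = 7+4 = 11
ES_Rehearsal = max(EF_Venue booking=7, EF_AV setup=22, EF_Stage build=13, EF_Marketing push=19, EF_Ticketing=24, EF_Staff briefing=11) = 24; EF_Rehearsal = 24+6 = 30
Expected project duration μ = 30 weeks. Critical path: Vendor contracts → Catering order → Ticketing → Rehearsal.

Variance along critical path = 4.000 + 2.778 + 0.444 + 0.111 = 7.333; σ = √7.333 = 2.708 weeks.
Z = (27 − 30) / 2.708 = -1.108
P(T ≤ 27) = Φ(-1.108) ≈ 0.134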